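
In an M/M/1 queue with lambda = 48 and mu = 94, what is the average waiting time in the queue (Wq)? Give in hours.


rho = 48/94; Wq = rho/(mu - lambda) = 0.0111 hours

0.0111 hours


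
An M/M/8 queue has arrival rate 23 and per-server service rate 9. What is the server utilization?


rho = lambda/(c*mu) = 23/(8*9) = 0.3194

0.3194


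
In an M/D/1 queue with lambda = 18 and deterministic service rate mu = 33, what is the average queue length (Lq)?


M/D/1: Lq = rho^2 / (2*(1-rho)) where rho = 18/33; Lq = 0.33

0.33


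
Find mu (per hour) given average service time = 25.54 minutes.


mu = 60 / avg_service_time = 60 / 25.54 = 2.35 per hour

2.35 per hour


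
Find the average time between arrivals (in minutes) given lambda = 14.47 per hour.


Mean interarrival time = 60/lambda = 60/14.47 = 4.15 minutes

4.15 minutes


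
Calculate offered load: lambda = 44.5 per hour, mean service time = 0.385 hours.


Offered load a = lambda * E[S] = 44.5 * 0.385 = 17.13 Erlangs

17.13 Erlangs


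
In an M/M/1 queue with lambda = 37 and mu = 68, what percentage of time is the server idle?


Idle fraction = (1 - rho) * 100 = (1 - 37/68) * 100 = 45.6%

45.6%


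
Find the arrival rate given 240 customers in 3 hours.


lambda = total arrivals / time = 240 / 3 = 80.0 per hour

80.0 per hour


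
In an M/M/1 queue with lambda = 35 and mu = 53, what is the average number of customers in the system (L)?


rho = 35/53; L = rho/(1-rho) = 1.94

1.94


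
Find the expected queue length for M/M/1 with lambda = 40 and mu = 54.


rho = 40/54; Lq = rho^2/(1-rho) = 2.12

2.12


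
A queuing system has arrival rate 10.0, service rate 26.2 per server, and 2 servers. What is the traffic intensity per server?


rho = lambda / (c * mu) = 10.0 / (2 * 26.2) = 0.1908

0.1908


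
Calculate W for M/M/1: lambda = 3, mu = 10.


W = 1/(mu - lambda) = 1/(10 - 3) = 0.1429 hours

0.1429 hours


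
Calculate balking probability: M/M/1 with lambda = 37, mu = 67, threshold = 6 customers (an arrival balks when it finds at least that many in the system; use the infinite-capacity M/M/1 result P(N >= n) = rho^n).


P(N >= 6) = rho^6 = (37/67)^6 = 0.0284

0.0284


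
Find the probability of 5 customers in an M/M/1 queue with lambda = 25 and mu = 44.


rho = 25/44; P(n) = (1-rho)*rho^n = (1-25/44)*(25/44)^5 = 0.0256

0.0256


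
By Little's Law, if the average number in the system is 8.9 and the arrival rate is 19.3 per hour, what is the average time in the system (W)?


W = L / lambda = 8.9 / 19.3 = 0.4611 hours

0.4611 hours


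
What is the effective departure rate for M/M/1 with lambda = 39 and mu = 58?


For a stable queue (lambda < mu), throughput = lambda = 39 per hour

39 per hour


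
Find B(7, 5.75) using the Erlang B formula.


B(N,A) = (A^N/N!) / sum(A^k/k!, k=0..N) with N=7, A=5.75 = 0.1688

0.1688


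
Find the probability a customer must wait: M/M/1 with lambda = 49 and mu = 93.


P(wait) = rho = lambda/mu = 49/93 = 0.5269

0.5269


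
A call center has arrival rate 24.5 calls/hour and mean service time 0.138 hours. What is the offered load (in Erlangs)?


Offered load a = lambda * E[S] = 24.5 * 0.138 = 3.38 Erlangs

3.38 Erlangs


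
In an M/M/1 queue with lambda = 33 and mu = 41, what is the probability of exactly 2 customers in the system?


rho = 33/41; P(n) = (1-rho)*rho^n = (1-33/41)*(33/41)^2 = 0.1264

0.1264


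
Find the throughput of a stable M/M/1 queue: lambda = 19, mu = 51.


For a stable queue (lambda < mu), throughput = lambda = 19 per hour

19 per hour


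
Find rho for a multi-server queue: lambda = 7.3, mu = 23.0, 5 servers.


rho = lambda / (c * mu) = 7.3 / (5 * 23.0) = 0.0635

0.0635


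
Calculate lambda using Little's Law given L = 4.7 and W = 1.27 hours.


lambda = L / W = 4.7 / 1.27 = 3.7 per hour

3.7 per hour


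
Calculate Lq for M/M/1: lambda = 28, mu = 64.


rho = 28/64; Lq = rho^2/(1-rho) = 0.34

0.34


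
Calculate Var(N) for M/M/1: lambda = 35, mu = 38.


rho = 35/38; Var(N) = rho/(1-rho)^2 = 147.78

147.78


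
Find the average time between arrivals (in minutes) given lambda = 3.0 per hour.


Mean interarrival time = 60/lambda = 60/3.0 = 20.0 minutes

20.0 minutes


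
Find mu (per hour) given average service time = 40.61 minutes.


mu = 60 / avg_service_time = 60 / 40.61 = 1.48 per hour

1.48 per hour


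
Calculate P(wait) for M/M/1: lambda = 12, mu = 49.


P(wait) = rho = lambda/mu = 12/49 = 0.2449

0.2449


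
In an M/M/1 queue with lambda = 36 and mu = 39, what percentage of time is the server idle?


Idle fraction = (1 - rho) * 100 = (1 - 36/39) * 100 = 7.7%

7.7%


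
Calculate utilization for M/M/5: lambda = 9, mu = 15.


rho = lambda/(c*mu) = 9/(5*15) = 0.12

0.12


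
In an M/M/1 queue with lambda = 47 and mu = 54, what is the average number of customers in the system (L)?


rho = 47/54; L = rho/(1-rho) = 6.71

6.71


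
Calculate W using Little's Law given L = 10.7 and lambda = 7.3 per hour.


W = L / lambda = 10.7 / 7.3 = 1.4658 hours

1.4658 hours


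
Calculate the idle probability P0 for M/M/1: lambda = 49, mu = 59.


P0 = 1 - rho = 1 - 49/59 = 0.1695

0.1695


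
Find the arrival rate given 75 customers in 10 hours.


lambda = total arrivals / time = 75 / 10 = 7.5 per hour

7.5 per hour


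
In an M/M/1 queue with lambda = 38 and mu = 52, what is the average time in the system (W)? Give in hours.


W = 1/(mu - lambda) = 1/(52 - 38) = 0.0714 hours

0.0714 hours


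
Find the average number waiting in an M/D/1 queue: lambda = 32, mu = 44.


M/D/1: Lq = rho^2 / (2*(1-rho)) where rho = 32/44; Lq = 0.97

0.97


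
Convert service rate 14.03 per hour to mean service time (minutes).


Mean service time = 60/mu = 60/14.03 = 4.28 minutes

4.28 minutes


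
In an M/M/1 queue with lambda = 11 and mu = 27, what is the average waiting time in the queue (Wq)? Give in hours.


rho = 11/27; Wq = rho/(mu - lambda) = 0.0255 hours

0.0255 hours


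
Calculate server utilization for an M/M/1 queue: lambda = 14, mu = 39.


rho = lambda/mu = 14/39 = 0.359

0.359


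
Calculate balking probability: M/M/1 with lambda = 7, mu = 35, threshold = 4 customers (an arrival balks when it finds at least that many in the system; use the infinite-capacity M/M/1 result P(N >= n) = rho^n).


P(N >= 4) = rho^4 = (7/35)^4 = 0.0016

0.0016


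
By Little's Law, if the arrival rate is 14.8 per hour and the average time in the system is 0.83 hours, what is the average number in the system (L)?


L = lambda * W = 14.8 * 0.83 = 12.28

12.28


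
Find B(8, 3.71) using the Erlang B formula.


B(N,A) = (A^N/N!) / sum(A^k/k!, k=0..N) with N=8, A=3.71 = 0.0221

0.0221


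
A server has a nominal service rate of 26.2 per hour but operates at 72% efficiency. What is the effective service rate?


Effective rate = mu * efficiency = 26.2 * 0.72 = 18.86 per hour

18.86 per hour


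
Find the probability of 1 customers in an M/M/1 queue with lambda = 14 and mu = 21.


rho = 14/21; P(n) = (1-rho)*rho^n = (1-14/21)*(14/21)^1 = 0.2222

0.2222


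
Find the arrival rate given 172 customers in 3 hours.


lambda = total arrivals / time = 172 / 3 = 57.33 per hour

57.33 per hour


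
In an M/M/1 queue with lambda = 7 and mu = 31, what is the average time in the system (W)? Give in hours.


W = 1/(mu - lambda) = 1/(31 - 7) = 0.0417 hours

0.0417 hours


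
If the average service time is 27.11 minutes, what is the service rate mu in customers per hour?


mu = 60 / avg_service_time = 60 / 27.11 = 2.21 per hour

2.21 per hour


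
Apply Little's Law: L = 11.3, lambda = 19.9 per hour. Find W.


W = L / lambda = 11.3 / 19.9 = 0.5678 hours

0.5678 hours


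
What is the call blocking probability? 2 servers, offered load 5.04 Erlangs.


B(N,A) = (A^N/N!) / sum(A^k/k!, k=0..N) with N=2, A=5.04 = 0.6777

0.6777


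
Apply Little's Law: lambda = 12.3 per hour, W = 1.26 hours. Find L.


L = lambda * W = 12.3 * 1.26 = 15.5

15.5


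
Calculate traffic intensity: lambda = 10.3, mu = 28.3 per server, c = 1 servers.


rho = lambda / (c * mu) = 10.3 / (1 * 28.3) = 0.364

0.364


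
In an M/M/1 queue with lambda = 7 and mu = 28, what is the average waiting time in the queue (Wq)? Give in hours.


rho = 7/28; Wq = rho/(mu - lambda) = 0.0119 hours

0.0119 hours


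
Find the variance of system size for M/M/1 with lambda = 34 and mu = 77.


rho = 34/77; Var(N) = rho/(1-rho)^2 = 1.42

1.42


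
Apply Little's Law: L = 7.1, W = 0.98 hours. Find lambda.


lambda = L / W = 7.1 / 0.98 = 7.24 per hour

7.24 per hour


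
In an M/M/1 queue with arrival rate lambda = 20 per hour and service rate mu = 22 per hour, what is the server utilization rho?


rho = lambda/mu = 20/22 = 0.9091

0.9091


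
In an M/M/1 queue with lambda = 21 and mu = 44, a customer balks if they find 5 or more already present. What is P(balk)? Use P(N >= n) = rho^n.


P(N >= 5) = rho^5 = (21/44)^5 = 0.0248

0.0248


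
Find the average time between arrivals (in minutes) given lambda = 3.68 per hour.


Mean interarrival time = 60/lambda = 60/3.68 = 16.3 minutes

16.3 minutes


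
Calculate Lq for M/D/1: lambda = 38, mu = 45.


M/D/1: Lq = rho^2 / (2*(1-rho)) where rho = 38/45; Lq = 2.29

2.29


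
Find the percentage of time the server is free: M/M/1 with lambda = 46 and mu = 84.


Idle fraction = (1 - rho) * 100 = (1 - 46/84) * 100 = 45.2%

45.2%


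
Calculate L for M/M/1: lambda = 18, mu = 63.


rho = 18/63; L = rho/(1-rho) = 0.4

0.4


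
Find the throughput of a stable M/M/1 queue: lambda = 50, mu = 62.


For a stable queue (lambda < mu), throughput = lambda = 50 per hour

50 per hour


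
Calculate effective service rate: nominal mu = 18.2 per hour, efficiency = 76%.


Effective rate = mu * efficiency = 18.2 * 0.76 = 13.83 per hour

13.83 per hour


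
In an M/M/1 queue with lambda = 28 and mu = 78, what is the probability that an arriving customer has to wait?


P(wait) = rho = lambda/mu = 28/78 = 0.359

0.359


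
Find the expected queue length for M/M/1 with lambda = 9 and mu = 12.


rho = 9/12; Lq = rho^2/(1-rho) = 2.25

2.25


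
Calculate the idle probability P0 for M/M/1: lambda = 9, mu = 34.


P0 = 1 - rho = 1 - 9/34 = 0.7353

0.7353


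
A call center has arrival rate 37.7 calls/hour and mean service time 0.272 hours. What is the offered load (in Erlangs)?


Offered load a = lambda * E[S] = 37.7 * 0.272 = 10.25 Erlangs

10.25 Erlangs


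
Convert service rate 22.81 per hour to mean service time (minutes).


Mean service time = 60/mu = 60/22.81 = 2.63 minutes

2.63 minutes


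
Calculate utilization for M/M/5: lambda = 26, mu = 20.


rho = lambda/(c*mu) = 26/(5*20) = 0.26

0.26


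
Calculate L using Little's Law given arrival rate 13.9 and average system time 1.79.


L = lambda * W = 13.9 * 1.79 = 24.88

24.88


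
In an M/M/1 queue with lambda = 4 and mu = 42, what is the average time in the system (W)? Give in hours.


W = 1/(mu - lambda) = 1/(42 - 4) = 0.0263 hours

0.0263 hours


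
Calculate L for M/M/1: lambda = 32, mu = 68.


rho = 32/68; L = rho/(1-rho) = 0.89

0.89


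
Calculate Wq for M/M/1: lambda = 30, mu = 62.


rho = 30/62; Wq = rho/(mu - lambda) = 0.0151 hours

0.0151 hours


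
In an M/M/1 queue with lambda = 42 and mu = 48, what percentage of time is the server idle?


Idle fraction = (1 - rho) * 100 = (1 - 42/48) * 100 = 12.5%

12.5%


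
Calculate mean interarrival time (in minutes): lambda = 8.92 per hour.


Mean interarrival time = 60/lambda = 60/8.92 = 6.73 minutes

6.73 minutes


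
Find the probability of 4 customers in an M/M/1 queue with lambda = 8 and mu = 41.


rho = 8/41; P(n) = (1-rho)*rho^n = (1-8/41)*(8/41)^4 = 0.0012

0.0012


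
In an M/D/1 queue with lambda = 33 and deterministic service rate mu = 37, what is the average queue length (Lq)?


M/D/1: Lq = rho^2 / (2*(1-rho)) where rho = 33/37; Lq = 3.68

3.68


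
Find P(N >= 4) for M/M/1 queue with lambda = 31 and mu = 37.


P(N >= 4) = rho^4 = (31/37)^4 = 0.4928

0.4928


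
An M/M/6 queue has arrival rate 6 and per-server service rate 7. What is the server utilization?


rho = lambda/(c*mu) = 6/(6*7) = 0.1429

0.1429


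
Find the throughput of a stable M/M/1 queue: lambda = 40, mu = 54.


For a stable queue (lambda < mu), throughput = lambda = 40 per hour

40 per hour


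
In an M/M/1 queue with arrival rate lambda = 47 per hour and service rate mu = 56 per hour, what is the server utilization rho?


rho = lambda/mu = 47/56 = 0.8393

0.8393


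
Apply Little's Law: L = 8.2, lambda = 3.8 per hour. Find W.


W = L / lambda = 8.2 / 3.8 = 2.1579 hours

2.1579 hours


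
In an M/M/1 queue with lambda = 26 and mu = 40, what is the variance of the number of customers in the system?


rho = 26/40; Var(N) = rho/(1-rho)^2 = 5.31

5.31


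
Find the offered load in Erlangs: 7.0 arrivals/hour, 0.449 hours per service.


Offered load a = lambda * E[S] = 7.0 * 0.449 = 3.14 Erlangs

3.14 Erlangs


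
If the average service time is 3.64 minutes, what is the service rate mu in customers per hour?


mu = 60 / avg_service_time = 60 / 3.64 = 16.48 per hour

16.48 per hour


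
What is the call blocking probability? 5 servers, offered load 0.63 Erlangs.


B(N,A) = (A^N/N!) / sum(A^k/k!, k=0..N) with N=5, A=0.63 = 0.0004

0.0004


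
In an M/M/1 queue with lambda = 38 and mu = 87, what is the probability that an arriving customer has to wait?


P(wait) = rho = lambda/mu = 38/87 = 0.4368

0.4368


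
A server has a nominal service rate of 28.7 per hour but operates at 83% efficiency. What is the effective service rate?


Effective rate = mu * efficiency = 28.7 * 0.83 = 23.82 per hour

23.82 per hour


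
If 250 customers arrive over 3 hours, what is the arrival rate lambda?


lambda = total arrivals / time = 250 / 3 = 83.33 per hour

83.33 per hour


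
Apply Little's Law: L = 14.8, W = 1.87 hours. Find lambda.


lambda = L / W = 14.8 / 1.87 = 7.91 per hour

7.91 per hour


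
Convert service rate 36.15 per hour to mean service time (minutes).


Mean service time = 60/mu = 60/36.15 = 1.66 minutes

1.66 minutes


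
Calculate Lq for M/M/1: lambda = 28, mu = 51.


rho = 28/51; Lq = rho^2/(1-rho) = 0.67

0.67


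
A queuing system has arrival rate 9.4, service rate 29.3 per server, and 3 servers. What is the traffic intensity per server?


rho = lambda / (c * mu) = 9.4 / (3 * 29.3) = 0.1069

0.1069


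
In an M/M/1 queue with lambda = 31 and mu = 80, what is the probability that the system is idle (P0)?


P0 = 1 - rho = 1 - 31/80 = 0.6125

0.6125


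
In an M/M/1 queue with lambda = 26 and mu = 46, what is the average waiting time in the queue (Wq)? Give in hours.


rho = 26/46; Wq = rho/(mu - lambda) = 0.0283 hours

0.0283 hours


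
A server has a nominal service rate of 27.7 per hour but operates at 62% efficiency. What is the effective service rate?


Effective rate = mu * efficiency = 27.7 * 0.62 = 17.17 per hour

17.17 per hour


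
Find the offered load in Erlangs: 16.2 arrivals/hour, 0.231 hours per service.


Offered load a = lambda * E[S] = 16.2 * 0.231 = 3.74 Erlangs

3.74 Erlangs


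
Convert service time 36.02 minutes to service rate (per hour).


mu = 60 / avg_service_time = 60 / 36.02 = 1.67 per hour

1.67 per hour


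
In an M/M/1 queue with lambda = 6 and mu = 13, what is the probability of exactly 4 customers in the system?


rho = 6/13; P(n) = (1-rho)*rho^n = (1-6/13)*(6/13)^4 = 0.0244

0.0244


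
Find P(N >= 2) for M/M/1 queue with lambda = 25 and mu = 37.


P(N >= 2) = rho^2 = (25/37)^2 = 0.4565

0.4565


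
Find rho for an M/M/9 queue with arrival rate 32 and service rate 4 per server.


rho = lambda/(c*mu) = 32/(9*4) = 0.8889

0.8889


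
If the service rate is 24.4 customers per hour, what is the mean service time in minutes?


Mean service time = 60/mu = 60/24.4 = 2.46 minutes

2.46 minutes


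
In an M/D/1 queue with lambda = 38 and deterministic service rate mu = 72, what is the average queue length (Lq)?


M/D/1: Lq = rho^2 / (2*(1-rho)) where rho = 38/72; Lq = 0.29

0.29


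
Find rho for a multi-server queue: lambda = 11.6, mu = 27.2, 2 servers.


rho = lambda / (c * mu) = 11.6 / (2 * 27.2) = 0.2132

0.2132


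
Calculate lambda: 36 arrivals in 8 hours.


lambda = total arrivals / time = 36 / 8 = 4.5 per hour

4.5 per hour


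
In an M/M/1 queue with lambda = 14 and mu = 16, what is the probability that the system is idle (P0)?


P0 = 1 - rho = 1 - 14/16 = 0.125

0.125


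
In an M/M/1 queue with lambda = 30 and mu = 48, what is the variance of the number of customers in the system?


rho = 30/48; Var(N) = rho/(1-rho)^2 = 4.44

4.44


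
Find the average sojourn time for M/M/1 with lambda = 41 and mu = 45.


W = 1/(mu - lambda) = 1/(45 - 41) = 0.25 hours

0.25 hours


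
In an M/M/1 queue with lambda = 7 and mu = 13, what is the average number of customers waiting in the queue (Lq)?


rho = 7/13; Lq = rho^2/(1-rho) = 0.63

0.63


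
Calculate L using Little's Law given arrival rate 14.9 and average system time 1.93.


L = lambda * W = 14.9 * 1.93 = 28.76

28.76


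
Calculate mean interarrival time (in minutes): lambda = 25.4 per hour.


Mean interarrival time = 60/lambda = 60/25.4 = 2.36 minutes

2.36 minutes


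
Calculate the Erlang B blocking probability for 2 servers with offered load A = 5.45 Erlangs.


B(N,A) = (A^N/N!) / sum(A^k/k!, k=0..N) with N=2, A=5.45 = 0.6972

0.6972


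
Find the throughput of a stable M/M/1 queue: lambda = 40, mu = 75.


For a stable queue (lambda < mu), throughput = lambda = 40 per hour

40 per hour


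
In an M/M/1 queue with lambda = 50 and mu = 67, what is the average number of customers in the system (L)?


rho = 50/67; L = rho/(1-rho) = 2.94

2.94


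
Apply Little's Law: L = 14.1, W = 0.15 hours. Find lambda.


lambda = L / W = 14.1 / 0.15 = 94.0 per hour

94.0 per hour


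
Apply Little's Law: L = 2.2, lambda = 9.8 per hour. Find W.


W = L / lambda = 2.2 / 9.8 = 0.2245 hours

0.2245 hours


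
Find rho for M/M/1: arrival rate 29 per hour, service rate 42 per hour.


rho = lambda/mu = 29/42 = 0.6905

0.6905


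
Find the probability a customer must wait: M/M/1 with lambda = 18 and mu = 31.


P(wait) = rho = lambda/mu = 18/31 = 0.5806

0.5806


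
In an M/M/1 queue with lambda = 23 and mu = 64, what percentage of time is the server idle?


Idle fraction = (1 - rho) * 100 = (1 - 23/64) * 100 = 64.1%

64.1%


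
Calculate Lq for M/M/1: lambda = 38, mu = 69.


rho = 38/69; Lq = rho^2/(1-rho) = 0.68

0.68


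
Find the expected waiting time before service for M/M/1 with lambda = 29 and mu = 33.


rho = 29/33; Wq = rho/(mu - lambda) = 0.2197 hours

0.2197 hours


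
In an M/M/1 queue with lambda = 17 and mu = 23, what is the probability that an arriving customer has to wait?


P(wait) = rho = lambda/mu = 17/23 = 0.7391

0.7391


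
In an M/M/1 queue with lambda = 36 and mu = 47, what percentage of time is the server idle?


Idle fraction = (1 - rho) * 100 = (1 - 36/47) * 100 = 23.4%

23.4%


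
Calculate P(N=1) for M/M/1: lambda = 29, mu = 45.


rho = 29/45; P(n) = (1-rho)*rho^n = (1-29/45)*(29/45)^1 = 0.2291

0.2291


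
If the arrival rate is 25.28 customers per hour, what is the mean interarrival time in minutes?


Mean interarrival time = 60/lambda = 60/25.28 = 2.37 minutes

2.37 minutes


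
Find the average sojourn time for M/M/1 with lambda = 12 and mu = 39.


W = 1/(mu - lambda) = 1/(39 - 12) = 0.037 hours

0.037 hours


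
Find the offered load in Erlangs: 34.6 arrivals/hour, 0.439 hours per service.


Offered load a = lambda * E[S] = 34.6 * 0.439 = 15.19 Erlangs

15.19 Erlangs


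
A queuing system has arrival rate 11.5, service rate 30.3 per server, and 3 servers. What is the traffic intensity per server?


rho = lambda / (c * mu) = 11.5 / (3 * 30.3) = 0.1265

0.1265


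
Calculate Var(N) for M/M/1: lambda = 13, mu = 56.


rho = 13/56; Var(N) = rho/(1-rho)^2 = 0.39

0.39


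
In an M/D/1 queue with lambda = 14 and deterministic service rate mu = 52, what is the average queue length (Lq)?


M/D/1: Lq = rho^2 / (2*(1-rho)) where rho = 14/52; Lq = 0.05

0.05


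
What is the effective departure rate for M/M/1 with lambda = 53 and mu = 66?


For a stable queue (lambda < mu), throughput = lambda = 53 per hour

53 per hour


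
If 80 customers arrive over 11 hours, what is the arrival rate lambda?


lambda = total arrivals / time = 80 / 11 = 7.27 per hour

7.27 per hour


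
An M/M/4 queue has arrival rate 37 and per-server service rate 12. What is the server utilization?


rho = lambda/(c*mu) = 37/(4*12) = 0.7708

0.7708


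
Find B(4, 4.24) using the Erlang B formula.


B(N,A) = (A^N/N!) / sum(A^k/k!, k=0..N) with N=4, A=4.24 = 0.3333

0.3333


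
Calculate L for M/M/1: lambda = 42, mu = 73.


rho = 42/73; L = rho/(1-rho) = 1.35

1.35


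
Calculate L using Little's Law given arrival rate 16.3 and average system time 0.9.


L = lambda * W = 16.3 * 0.9 = 14.67

14.67


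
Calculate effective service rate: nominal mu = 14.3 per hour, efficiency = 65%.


Effective rate = mu * efficiency = 14.3 * 0.65 = 9.3 per hour

9.3 per hour


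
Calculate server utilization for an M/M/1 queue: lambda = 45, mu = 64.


rho = lambda/mu = 45/64 = 0.7031

0.7031


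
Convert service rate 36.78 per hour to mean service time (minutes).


Mean service time = 60/mu = 60/36.78 = 1.63 minutes

1.63 minutes


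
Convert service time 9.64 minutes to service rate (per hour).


mu = 60 / avg_service_time = 60 / 9.64 = 6.22 per hour

6.22 per hour


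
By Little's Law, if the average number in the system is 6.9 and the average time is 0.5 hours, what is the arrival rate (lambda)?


lambda = L / W = 6.9 / 0.5 = 13.8 per hour

13.8 per hour


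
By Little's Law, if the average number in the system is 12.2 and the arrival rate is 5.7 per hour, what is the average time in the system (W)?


W = L / lambda = 12.2 / 5.7 = 2.1404 hours

2.1404 hours


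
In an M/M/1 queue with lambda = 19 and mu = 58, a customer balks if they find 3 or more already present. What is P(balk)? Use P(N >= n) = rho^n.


P(N >= 3) = rho^3 = (19/58)^3 = 0.0352

0.0352


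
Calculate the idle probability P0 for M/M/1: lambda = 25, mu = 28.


P0 = 1 - rho = 1 - 25/28 = 0.1071

0.1071


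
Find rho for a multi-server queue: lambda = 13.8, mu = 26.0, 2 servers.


rho = lambda / (c * mu) = 13.8 / (2 * 26.0) = 0.2654

0.2654


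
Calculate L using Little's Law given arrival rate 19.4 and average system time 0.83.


L = lambda * W = 19.4 * 0.83 = 16.1

16.1


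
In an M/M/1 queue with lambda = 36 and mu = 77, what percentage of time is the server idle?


Idle fraction = (1 - rho) * 100 = (1 - 36/77) * 100 = 53.2%

53.2%


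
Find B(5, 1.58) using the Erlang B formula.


B(N,A) = (A^N/N!) / sum(A^k/k!, k=0..N) with N=5, A=1.58 = 0.017

0.017


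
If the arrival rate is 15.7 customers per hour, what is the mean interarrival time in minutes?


Mean interarrival time = 60/lambda = 60/15.7 = 3.82 minutes

3.82 minutes


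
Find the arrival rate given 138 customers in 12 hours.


lambda = total arrivals / time = 138 / 12 = 11.5 per hour

11.5 per hour


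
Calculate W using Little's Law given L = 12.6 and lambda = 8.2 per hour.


W = L / lambda = 12.6 / 8.2 = 1.5366 hours

1.5366 hours


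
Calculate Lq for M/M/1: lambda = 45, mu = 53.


rho = 45/53; Lq = rho^2/(1-rho) = 4.78

4.78


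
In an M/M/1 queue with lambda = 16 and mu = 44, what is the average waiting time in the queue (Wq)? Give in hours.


rho = 16/44; Wq = rho/(mu - lambda) = 0.013 hours

0.013 hours


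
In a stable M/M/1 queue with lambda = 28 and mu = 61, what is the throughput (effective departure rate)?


For a stable queue (lambda < mu), throughput = lambda = 28 per hour

28 per hour


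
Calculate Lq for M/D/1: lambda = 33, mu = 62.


M/D/1: Lq = rho^2 / (2*(1-rho)) where rho = 33/62; Lq = 0.3

0.3


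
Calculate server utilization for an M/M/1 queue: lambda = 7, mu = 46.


rho = lambda/mu = 7/46 = 0.1522

0.1522


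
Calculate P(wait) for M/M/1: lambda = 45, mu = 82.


P(wait) = rho = lambda/mu = 45/82 = 0.5488

0.5488


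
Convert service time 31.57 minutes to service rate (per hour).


mu = 60 / avg_service_time = 60 / 31.57 = 1.9 per hour

1.9 per hour


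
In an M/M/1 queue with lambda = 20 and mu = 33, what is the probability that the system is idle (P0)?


P0 = 1 - rho = 1 - 20/33 = 0.3939

0.3939


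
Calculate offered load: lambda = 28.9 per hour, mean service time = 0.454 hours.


Offered load a = lambda * E[S] = 28.9 * 0.454 = 13.12 Erlangs

13.12 Erlangs


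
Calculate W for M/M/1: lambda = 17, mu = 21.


W = 1/(mu - lambda) = 1/(21 - 17) = 0.25 hours

0.25 hours


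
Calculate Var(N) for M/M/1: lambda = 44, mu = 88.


rho = 44/88; Var(N) = rho/(1-rho)^2 = 2.0

2.0


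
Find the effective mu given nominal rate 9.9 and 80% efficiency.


Effective rate = mu * efficiency = 9.9 * 0.8 = 7.92 per hour

7.92 per hour


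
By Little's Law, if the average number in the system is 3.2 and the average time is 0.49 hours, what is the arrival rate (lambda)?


lambda = L / W = 3.2 / 0.49 = 6.53 per hour

6.53 per hour


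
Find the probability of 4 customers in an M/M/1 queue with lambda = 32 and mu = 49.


rho = 32/49; P(n) = (1-rho)*rho^n = (1-32/49)*(32/49)^4 = 0.0631

0.0631


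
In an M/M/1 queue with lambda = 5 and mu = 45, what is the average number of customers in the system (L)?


rho = 5/45; L = rho/(1-rho) = 0.13

0.13


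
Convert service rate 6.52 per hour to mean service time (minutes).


Mean service time = 60/mu = 60/6.52 = 9.2 minutes

9.2 minutes


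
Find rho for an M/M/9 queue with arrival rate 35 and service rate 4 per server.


rho = lambda/(c*mu) = 35/(9*4) = 0.9722

0.9722


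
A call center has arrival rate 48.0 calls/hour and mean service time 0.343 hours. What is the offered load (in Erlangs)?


Offered load a = lambda * E[S] = 48.0 * 0.343 = 16.46 Erlangs

16.46 Erlangs


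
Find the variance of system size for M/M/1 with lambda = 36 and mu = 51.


rho = 36/51; Var(N) = rho/(1-rho)^2 = 8.16

8.16


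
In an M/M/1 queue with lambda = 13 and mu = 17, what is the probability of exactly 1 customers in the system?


rho = 13/17; P(n) = (1-rho)*rho^n = (1-13/17)*(13/17)^1 = 0.1799

0.1799


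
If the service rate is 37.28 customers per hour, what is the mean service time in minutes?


Mean service time = 60/mu = 60/37.28 = 1.61 minutes

1.61 minutes


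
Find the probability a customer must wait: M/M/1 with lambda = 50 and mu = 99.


P(wait) = rho = lambda/mu = 50/99 = 0.5051

0.5051


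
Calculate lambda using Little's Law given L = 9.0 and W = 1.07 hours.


lambda = L / W = 9.0 / 1.07 = 8.41 per hour

8.41 per hour


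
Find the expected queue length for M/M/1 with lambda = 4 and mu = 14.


rho = 4/14; Lq = rho^2/(1-rho) = 0.11

0.11


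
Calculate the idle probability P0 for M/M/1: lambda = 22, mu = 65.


P0 = 1 - rho = 1 - 22/65 = 0.6615

0.6615


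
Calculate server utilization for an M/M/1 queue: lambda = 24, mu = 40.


rho = lambda/mu = 24/40 = 0.6

0.6


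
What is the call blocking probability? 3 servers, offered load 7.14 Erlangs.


B(N,A) = (A^N/N!) / sum(A^k/k!, k=0..N) with N=3, A=7.14 = 0.6434

0.6434


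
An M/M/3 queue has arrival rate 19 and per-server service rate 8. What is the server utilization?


rho = lambda/(c*mu) = 19/(3*8) = 0.7917

0.7917


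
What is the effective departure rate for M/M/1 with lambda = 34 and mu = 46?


For a stable queue (lambda < mu), throughput = lambda = 34 per hour

34 per hour


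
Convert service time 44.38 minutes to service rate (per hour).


mu = 60 / avg_service_time = 60 / 44.38 = 1.35 per hour

1.35 per hour


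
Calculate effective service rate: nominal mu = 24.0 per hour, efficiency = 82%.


Effective rate = mu * efficiency = 24.0 * 0.82 = 19.68 per hour

19.68 per hour


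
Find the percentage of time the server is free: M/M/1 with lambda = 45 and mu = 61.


Idle fraction = (1 - rho) * 100 = (1 - 45/61) * 100 = 26.2%

26.2%


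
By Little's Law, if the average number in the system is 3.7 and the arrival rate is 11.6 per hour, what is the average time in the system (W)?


W = L / lambda = 3.7 / 11.6 = 0.319 hours

0.319 hours


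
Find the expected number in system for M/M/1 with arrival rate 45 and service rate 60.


rho = 45/60; L = rho/(1-rho) = 3.0

3.0


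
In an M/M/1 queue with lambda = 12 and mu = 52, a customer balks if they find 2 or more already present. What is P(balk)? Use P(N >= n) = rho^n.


P(N >= 2) = rho^2 = (12/52)^2 = 0.0533

0.0533


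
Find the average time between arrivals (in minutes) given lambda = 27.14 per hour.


Mean interarrival time = 60/lambda = 60/27.14 = 2.21 minutes

2.21 minutes


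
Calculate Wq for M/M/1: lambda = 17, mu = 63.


rho = 17/63; Wq = rho/(mu - lambda) = 0.0059 hours

0.0059 hours


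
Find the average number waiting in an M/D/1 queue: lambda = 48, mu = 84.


M/D/1: Lq = rho^2 / (2*(1-rho)) where rho = 48/84; Lq = 0.38

0.38


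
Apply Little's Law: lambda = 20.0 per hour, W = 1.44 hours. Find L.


L = lambda * W = 20.0 * 1.44 = 28.8

28.8


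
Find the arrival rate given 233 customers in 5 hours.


lambda = total arrivals / time = 233 / 5 = 46.6 per hour

46.6 per hour


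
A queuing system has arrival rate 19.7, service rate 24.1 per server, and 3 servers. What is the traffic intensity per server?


rho = lambda / (c * mu) = 19.7 / (3 * 24.1) = 0.2725

0.2725


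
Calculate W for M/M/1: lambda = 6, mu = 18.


W = 1/(mu - lambda) = 1/(18 - 6) = 0.0833 hours

0.0833 hours


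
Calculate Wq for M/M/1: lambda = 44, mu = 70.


rho = 44/70; Wq = rho/(mu - lambda) = 0.0242 hours

0.0242 hours


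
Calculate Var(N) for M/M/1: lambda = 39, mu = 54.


rho = 39/54; Var(N) = rho/(1-rho)^2 = 9.36

9.36


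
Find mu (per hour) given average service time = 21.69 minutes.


mu = 60 / avg_service_time = 60 / 21.69 = 2.77 per hour

2.77 per hour


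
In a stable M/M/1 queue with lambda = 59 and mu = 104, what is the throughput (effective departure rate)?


For a stable queue (lambda < mu), throughput = lambda = 59 per hour

59 per hour


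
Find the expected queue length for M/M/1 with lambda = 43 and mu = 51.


rho = 43/51; Lq = rho^2/(1-rho) = 4.53

4.53


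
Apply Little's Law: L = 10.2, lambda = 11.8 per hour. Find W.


W = L / lambda = 10.2 / 11.8 = 0.8644 hours

0.8644 hours


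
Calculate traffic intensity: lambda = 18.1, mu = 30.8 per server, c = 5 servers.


rho = lambda / (c * mu) = 18.1 / (5 * 30.8) = 0.1175

0.1175


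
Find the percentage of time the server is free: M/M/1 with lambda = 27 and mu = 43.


Idle fraction = (1 - rho) * 100 = (1 - 27/43) * 100 = 37.2%

37.2%


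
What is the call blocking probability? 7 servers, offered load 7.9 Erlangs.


B(N,A) = (A^N/N!) / sum(A^k/k!, k=0..N) with N=7, A=7.9 = 0.3025

0.3025


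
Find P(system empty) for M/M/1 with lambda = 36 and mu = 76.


P0 = 1 - rho = 1 - 36/76 = 0.5263

0.5263


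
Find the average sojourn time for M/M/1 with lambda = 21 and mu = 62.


W = 1/(mu - lambda) = 1/(62 - 21) = 0.0244 hours

0.0244 hours


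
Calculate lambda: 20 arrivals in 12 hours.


lambda = total arrivals / time = 20 / 12 = 1.67 per hour

1.67 per hour


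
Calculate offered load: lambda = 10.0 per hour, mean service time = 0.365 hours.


Offered load a = lambda * E[S] = 10.0 * 0.365 = 3.65 Erlangs

3.65 Erlangs


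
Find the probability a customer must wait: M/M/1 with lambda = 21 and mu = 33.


P(wait) = rho = lambda/mu = 21/33 = 0.6364

0.6364


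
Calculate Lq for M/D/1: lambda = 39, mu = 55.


M/D/1: Lq = rho^2 / (2*(1-rho)) where rho = 39/55; Lq = 0.86

0.86


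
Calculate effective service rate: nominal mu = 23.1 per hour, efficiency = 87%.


Effective rate = mu * efficiency = 23.1 * 0.87 = 20.1 per hour

20.1 per hour


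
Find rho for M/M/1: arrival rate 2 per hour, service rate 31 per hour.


rho = lambda/mu = 2/31 = 0.0645

0.0645


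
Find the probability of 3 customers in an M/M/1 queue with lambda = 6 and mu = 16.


rho = 6/16; P(n) = (1-rho)*rho^n = (1-6/16)*(6/16)^3 = 0.033

0.033


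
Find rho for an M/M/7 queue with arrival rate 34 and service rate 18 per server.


rho = lambda/(c*mu) = 34/(7*18) = 0.2698

0.2698


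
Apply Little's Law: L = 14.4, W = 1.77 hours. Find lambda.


lambda = L / W = 14.4 / 1.77 = 8.14 per hour

8.14 per hour


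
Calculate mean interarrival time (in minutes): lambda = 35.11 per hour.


Mean interarrival time = 60/lambda = 60/35.11 = 1.71 minutes

1.71 minutes


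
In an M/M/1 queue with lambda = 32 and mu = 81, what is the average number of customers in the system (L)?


rho = 32/81; L = rho/(1-rho) = 0.65

0.65


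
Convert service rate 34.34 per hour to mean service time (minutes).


Mean service time = 60/mu = 60/34.34 = 1.75 minutes

1.75 minutes


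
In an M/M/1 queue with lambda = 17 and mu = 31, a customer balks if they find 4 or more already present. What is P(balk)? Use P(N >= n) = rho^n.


P(N >= 4) = rho^4 = (17/31)^4 = 0.0904

0.0904


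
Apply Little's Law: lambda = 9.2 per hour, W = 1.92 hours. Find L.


L = lambda * W = 9.2 * 1.92 = 17.66

17.66


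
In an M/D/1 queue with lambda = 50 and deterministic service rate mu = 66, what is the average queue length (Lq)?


M/D/1: Lq = rho^2 / (2*(1-rho)) where rho = 50/66; Lq = 1.18

1.18


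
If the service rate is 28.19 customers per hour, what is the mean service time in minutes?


Mean service time = 60/mu = 60/28.19 = 2.13 minutes

2.13 minutes


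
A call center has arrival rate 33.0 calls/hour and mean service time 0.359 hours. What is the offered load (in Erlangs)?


Offered load a = lambda * E[S] = 33.0 * 0.359 = 11.85 Erlangs

11.85 Erlangs


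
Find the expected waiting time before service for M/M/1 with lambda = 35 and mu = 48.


rho = 35/48; Wq = rho/(mu - lambda) = 0.0561 hours

0.0561 hours


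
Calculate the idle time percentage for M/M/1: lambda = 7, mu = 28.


Idle fraction = (1 - rho) * 100 = (1 - 7/28) * 100 = 75.0%

75.0%


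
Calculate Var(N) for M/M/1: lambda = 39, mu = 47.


rho = 39/47; Var(N) = rho/(1-rho)^2 = 28.64

28.64


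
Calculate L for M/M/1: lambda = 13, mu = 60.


rho = 13/60; L = rho/(1-rho) = 0.28

0.28


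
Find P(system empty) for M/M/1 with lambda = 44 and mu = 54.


P0 = 1 - rho = 1 - 44/54 = 0.1852

0.1852


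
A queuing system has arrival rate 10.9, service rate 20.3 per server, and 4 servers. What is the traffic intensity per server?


rho = lambda / (c * mu) = 10.9 / (4 * 20.3) = 0.1342

0.1342


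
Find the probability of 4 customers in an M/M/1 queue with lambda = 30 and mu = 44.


rho = 30/44; P(n) = (1-rho)*rho^n = (1-30/44)*(30/44)^4 = 0.0688

0.0688


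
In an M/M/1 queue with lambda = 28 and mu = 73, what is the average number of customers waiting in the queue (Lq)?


rho = 28/73; Lq = rho^2/(1-rho) = 0.24

0.24


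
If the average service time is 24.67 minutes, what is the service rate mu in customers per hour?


mu = 60 / avg_service_time = 60 / 24.67 = 2.43 per hour

2.43 per hour


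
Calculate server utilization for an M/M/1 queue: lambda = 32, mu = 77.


rho = lambda/mu = 32/77 = 0.4156

0.4156


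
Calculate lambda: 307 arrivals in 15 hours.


lambda = total arrivals / time = 307 / 15 = 20.47 per hour

20.47 per hour


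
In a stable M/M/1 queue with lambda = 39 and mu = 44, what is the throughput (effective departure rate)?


For a stable queue (lambda < mu), throughput = lambda = 39 per hour

39 per hour


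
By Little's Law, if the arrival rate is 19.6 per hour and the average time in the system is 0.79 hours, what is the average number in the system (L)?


L = lambda * W = 19.6 * 0.79 = 15.48

15.48


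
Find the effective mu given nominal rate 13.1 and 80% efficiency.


Effective rate = mu * efficiency = 13.1 * 0.8 = 10.48 per hour

10.48 per hour


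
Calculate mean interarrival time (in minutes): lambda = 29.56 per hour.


Mean interarrival time = 60/lambda = 60/29.56 = 2.03 minutes

2.03 minutes


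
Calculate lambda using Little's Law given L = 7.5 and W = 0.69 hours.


lambda = L / W = 7.5 / 0.69 = 10.87 per hour

10.87 per hour


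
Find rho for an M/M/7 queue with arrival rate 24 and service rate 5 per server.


rho = lambda/(c*mu) = 24/(7*5) = 0.6857

0.6857


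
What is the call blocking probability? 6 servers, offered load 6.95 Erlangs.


B(N,A) = (A^N/N!) / sum(A^k/k!, k=0..N) with N=6, A=6.95 = 0.3282

0.3282


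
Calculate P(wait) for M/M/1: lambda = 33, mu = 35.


P(wait) = rho = lambda/mu = 33/35 = 0.9429

0.9429


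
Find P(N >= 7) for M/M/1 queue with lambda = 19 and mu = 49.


P(N >= 7) = rho^7 = (19/49)^7 = 0.0013

0.0013


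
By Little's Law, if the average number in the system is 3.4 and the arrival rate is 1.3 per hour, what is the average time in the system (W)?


W = L / lambda = 3.4 / 1.3 = 2.6154 hours

2.6154 hours


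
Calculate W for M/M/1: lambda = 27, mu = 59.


W = 1/(mu - lambda) = 1/(59 - 27) = 0.0313 hours

0.0313 hours


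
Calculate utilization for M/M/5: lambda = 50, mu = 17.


rho = lambda/(c*mu) = 50/(5*17) = 0.5882

0.5882


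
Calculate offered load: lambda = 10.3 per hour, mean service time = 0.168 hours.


Offered load a = lambda * E[S] = 10.3 * 0.168 = 1.73 Erlangs

1.73 Erlangs


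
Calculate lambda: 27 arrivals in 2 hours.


lambda = total arrivals / time = 27 / 2 = 13.5 per hour

13.5 per hour


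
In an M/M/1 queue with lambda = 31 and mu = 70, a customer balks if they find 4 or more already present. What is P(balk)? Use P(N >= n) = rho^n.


P(N >= 4) = rho^4 = (31/70)^4 = 0.0385

0.0385


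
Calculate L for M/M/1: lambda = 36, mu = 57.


rho = 36/57; L = rho/(1-rho) = 1.71

1.71


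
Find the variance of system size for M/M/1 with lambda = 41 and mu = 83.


rho = 41/83; Var(N) = rho/(1-rho)^2 = 1.93

1.93


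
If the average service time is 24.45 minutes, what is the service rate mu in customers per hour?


mu = 60 / avg_service_time = 60 / 24.45 = 2.45 per hour

2.45 per hour


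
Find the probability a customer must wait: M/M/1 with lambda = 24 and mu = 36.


P(wait) = rho = lambda/mu = 24/36 = 0.6667

0.6667


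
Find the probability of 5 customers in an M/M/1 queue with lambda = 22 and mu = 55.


rho = 22/55; P(n) = (1-rho)*rho^n = (1-22/55)*(22/55)^5 = 0.0061

0.0061
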